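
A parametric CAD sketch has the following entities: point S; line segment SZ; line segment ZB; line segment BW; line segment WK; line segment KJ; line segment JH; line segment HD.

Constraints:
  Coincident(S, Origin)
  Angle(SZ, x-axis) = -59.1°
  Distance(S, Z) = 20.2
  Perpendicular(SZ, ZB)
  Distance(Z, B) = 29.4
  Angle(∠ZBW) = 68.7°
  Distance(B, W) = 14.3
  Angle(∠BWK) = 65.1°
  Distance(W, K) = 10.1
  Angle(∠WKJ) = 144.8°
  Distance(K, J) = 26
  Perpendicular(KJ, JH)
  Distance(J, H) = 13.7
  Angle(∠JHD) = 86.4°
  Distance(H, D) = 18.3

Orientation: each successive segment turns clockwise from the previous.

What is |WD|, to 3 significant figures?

17.3

KJ is perpendicular to JH, so JH runs at -140°; with |JH| = 13.7, H = (-1.53, -49.8). ∠JHD = 86.4° gives HD at 126° from the x-axis; with |HD| = 18.3, D = (-12.3, -34.9). Then |WD| = |D − W| = 17.3.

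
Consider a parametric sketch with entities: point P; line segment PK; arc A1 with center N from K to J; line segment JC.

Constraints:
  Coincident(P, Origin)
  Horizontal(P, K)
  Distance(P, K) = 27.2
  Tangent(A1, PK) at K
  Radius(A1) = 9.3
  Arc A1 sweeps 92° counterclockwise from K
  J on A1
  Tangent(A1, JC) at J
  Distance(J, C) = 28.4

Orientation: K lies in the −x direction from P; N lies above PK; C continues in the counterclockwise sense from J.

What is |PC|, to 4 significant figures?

42.45

On A1, K sits at bearing -90° from N; a 92° counterclockwise sweep puts J at bearing 2°, so J = N + 9.3·(cos 2°, sin 2°) = (-17.91, 9.625). Since A1 is tangent to JC there, NJ ⟂ JC, so JC runs along (−sin 2°, cos 2°); with |JC| = 28.4, C = (-18.90, 38.01). Then |PC| = |C − P| = 42.45.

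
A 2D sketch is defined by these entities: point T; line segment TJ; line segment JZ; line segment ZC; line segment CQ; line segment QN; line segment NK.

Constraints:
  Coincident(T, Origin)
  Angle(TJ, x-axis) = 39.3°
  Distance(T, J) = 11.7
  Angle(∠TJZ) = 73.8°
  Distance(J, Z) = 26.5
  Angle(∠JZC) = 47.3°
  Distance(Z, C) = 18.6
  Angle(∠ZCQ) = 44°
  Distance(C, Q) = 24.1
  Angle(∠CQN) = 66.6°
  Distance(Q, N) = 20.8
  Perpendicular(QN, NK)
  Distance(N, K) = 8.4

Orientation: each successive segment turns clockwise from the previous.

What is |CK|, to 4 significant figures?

17.73

T is at the origin; TJ runs at 39.3° with length 11.7, so J = (9.054, 7.411). ∠TJZ = 73.8° gives JZ at -66.90° from the x-axis; with |JZ| = 26.5, Z = (19.45, -16.96). ∠JZC = 47.3° gives ZC at 160.4° from the x-axis; with |ZC| = 18.6, C = (1.929, -10.73). ∠ZCQ = 44.0° gives CQ at 24.40° from the x-axis; with |CQ| = 24.1, Q = (23.88, -0.7695). ∠CQN = 66.6° gives QN at -89.00° from the x-axis; with |QN| = 20.8, N = (24.24, -21.57). The perpendicularity gives NK at right angles to QN, so NK runs at -179.0°; with |NK| = 8.4, K = (15.84, -21.71). Then |CK| = |K − C| = 17.73.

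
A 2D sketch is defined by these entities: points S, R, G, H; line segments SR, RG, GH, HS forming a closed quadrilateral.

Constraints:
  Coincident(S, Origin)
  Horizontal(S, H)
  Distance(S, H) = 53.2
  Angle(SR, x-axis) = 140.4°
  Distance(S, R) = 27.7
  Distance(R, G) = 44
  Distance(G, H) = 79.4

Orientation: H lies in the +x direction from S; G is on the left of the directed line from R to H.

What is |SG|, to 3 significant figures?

57.2

Checks: |RG| = 44.00 ✓; |GH| = 79.40 ✓.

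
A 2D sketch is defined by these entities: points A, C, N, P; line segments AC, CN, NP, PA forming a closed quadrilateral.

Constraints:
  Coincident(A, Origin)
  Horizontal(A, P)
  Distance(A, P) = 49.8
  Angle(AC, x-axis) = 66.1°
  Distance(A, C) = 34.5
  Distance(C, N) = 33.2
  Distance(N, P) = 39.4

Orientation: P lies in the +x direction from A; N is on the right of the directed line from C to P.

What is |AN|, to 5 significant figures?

10.530

Checks: |CN| = 33.20 ✓; |NP| = 39.40 ✓.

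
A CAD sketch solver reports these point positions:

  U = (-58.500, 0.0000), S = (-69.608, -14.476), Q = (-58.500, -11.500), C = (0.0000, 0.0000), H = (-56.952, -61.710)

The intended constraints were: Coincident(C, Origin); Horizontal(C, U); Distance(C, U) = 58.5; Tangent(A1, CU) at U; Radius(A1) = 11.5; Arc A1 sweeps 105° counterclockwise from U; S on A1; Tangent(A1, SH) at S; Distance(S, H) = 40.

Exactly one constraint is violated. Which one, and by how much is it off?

Distance(S, H) = 40 — off by 8.90.

C = (0.00, 0.00) ✓; C.y = 0.00, U.y = 0.00 ✓; |CU| = 58.50 ✓; ∠(QU, UC) = 90.00° ✓; |QU| = 11.50 ✓; bearing(Q→S) − bearing(Q→U) = 105.0° ✓; |QS| = 11.50 ✓; ∠(QS, SH) = 90.00° ✓; |SH| = 48.90 ✗.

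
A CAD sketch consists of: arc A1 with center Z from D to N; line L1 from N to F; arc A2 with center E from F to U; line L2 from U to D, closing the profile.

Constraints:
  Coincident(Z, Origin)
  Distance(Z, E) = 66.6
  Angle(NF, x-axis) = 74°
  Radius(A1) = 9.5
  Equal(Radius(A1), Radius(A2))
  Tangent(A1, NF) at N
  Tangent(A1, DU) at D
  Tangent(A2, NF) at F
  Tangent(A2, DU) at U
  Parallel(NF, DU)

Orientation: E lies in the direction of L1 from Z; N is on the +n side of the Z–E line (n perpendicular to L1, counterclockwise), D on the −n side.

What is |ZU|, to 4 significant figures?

67.27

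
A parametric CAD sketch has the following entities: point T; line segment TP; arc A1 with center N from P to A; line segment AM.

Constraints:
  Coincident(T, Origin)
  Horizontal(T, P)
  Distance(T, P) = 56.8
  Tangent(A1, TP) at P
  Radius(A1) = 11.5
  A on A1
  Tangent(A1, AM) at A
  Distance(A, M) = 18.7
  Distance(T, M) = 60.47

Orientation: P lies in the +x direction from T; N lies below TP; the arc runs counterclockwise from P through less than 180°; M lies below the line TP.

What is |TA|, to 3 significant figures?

48.0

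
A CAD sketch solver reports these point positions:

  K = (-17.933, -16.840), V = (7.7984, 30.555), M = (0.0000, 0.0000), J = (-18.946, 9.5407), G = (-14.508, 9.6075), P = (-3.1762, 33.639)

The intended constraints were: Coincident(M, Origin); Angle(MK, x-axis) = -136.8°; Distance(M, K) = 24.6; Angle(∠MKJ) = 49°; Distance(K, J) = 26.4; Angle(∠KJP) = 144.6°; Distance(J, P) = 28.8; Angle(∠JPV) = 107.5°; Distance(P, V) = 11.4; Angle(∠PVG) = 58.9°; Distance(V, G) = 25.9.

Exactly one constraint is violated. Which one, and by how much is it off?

Distance(V, G) = 25.9 — off by 4.70.

M = (0.00, 0.00) ✓; MK at -136.8° ✓; |MK| = 24.60 ✓; ∠MKJ = 49.00° ✓; |KJ| = 26.40 ✓; ∠KJP = 144.6° ✓; |JP| = 28.80 ✓; ∠JPV = 107.5° ✓; |PV| = 11.40 ✓; ∠PVG = 58.90° ✓; |VG| = 30.60 ✗.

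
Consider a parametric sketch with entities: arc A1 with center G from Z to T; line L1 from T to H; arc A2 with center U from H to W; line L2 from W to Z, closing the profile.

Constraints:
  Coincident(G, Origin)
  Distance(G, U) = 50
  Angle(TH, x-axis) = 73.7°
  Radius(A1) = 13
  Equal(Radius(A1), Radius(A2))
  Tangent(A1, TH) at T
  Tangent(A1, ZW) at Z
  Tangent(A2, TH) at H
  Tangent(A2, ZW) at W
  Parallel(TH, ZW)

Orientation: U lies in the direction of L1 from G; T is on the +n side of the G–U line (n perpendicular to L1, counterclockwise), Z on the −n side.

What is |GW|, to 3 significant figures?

51.7

Tangency of A1 to both parallel lines with radius 13.0 puts T and Z at G ± 13.0·n: T = (-12.5, 3.65), Z = (12.5, -3.65). Equal radii place H and W the same way about U: H = U + 13.0·n = (1.56, 51.6), W = U − 13.0·n = (26.5, 44.3). Then |GW| = |W − G| = 51.7.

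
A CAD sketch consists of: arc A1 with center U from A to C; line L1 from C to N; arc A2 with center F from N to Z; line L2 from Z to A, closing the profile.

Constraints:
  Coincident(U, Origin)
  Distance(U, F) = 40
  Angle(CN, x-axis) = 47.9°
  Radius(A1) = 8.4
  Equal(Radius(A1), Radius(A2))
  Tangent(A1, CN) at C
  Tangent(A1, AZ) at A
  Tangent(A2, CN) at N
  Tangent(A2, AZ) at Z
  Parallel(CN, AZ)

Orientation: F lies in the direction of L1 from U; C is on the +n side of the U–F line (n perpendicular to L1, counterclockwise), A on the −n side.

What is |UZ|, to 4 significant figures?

40.87

Tangency of A1 to both parallel lines with radius 8.4 puts C and A at U ± 8.4·n: C = (-6.233, 5.632), A = (6.233, -5.632). Equal radii place N and Z the same way about F: N = F + 8.4·n = (20.58, 35.31), Z = F − 8.4·n = (33.05, 24.05). Then |UZ| = |Z − U| = 40.87.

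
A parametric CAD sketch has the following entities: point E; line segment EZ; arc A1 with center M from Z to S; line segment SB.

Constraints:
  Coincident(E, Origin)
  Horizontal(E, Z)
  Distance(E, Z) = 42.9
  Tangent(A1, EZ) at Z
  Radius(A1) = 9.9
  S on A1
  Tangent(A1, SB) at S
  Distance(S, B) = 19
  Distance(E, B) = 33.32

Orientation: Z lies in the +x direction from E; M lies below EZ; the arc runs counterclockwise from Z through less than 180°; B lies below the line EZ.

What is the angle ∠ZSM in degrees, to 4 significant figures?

59.25°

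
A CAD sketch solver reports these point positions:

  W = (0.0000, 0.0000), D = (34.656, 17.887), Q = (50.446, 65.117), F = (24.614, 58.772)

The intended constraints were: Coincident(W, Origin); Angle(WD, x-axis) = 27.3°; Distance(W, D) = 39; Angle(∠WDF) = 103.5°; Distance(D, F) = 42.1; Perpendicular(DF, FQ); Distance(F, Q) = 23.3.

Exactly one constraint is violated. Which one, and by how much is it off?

Distance(F, Q) = 23.3 — off by 3.30.

W = (0.00, 0.00) ✓; WD at 27.30° ✓; |WD| = 39.00 ✓; ∠WDF = 103.5° ✓; |DF| = 42.10 ✓; ∠(DF, FQ) = 90.00° ✓; |FQ| = 26.60 ✗.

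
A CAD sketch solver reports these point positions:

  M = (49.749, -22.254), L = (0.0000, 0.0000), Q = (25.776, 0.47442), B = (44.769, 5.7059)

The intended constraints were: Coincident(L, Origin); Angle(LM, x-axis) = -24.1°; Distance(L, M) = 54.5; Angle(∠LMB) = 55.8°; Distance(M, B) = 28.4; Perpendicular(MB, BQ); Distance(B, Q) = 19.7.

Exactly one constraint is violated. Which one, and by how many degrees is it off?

Perpendicular(MB, BQ) — off by 5.30°.

L = (0.00, 0.00) ✓; LM at -24.10° ✓; |LM| = 54.50 ✓; ∠LMB = 55.80° ✓; |MB| = 28.40 ✓; ∠(MB, BQ) = 95.30° ✗; |BQ| = 19.70 ✓.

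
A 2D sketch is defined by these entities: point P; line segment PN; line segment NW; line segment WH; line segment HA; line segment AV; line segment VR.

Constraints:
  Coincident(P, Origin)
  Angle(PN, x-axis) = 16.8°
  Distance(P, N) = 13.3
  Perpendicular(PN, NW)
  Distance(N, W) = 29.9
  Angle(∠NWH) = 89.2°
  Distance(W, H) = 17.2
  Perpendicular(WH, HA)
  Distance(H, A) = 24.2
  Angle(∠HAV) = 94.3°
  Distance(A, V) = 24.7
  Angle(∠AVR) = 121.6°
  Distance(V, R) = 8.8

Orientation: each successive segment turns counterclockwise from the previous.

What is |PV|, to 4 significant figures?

21.46

WH is perpendicular to HA, so HA runs at -72.40°; with |HA| = 24.2, A = (-4.987, 4.200). ∠HAV = 94.3° gives AV at 13.30° from the x-axis; with |AV| = 24.7, V = (19.05, 9.882). Then |PV| = |V − P| = 21.46.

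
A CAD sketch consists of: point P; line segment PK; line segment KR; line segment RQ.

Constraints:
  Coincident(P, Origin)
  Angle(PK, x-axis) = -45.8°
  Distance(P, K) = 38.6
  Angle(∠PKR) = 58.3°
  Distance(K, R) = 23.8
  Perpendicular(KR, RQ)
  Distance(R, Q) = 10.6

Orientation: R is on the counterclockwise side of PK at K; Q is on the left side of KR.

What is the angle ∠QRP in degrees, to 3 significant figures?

6.11°

P is at the origin; PK runs at -45.8° with length 38.6, so K = 38.6·(cos -45.8°, sin -45.8°) = (26.9, -27.7). ∠PKR = 58.3°, so KR runs at -45.8° + (180° − 58.3°) = 75.9° from the x-axis; with |KR| = 23.8, R = K + 23.8·(cos 75.9°, sin 75.9°) = (32.7, -4.59). KR ⟂ RQ; with |RQ| = 10.6 on the left of KR, Q = R + 10.6·(-0.970, 0.244) = (22.4, -2.01). Then cos ∠QRP = RQ·RP / (|RQ||RP|), giving 6.11°.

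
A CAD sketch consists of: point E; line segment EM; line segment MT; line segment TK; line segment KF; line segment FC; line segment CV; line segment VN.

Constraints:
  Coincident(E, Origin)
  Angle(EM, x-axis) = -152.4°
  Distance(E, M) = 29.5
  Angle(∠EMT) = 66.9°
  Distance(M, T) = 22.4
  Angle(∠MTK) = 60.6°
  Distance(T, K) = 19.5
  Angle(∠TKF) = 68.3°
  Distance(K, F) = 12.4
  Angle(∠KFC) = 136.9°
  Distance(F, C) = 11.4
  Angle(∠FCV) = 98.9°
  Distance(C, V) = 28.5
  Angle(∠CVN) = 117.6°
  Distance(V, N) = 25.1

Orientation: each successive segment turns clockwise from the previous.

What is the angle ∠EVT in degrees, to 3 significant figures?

27.7°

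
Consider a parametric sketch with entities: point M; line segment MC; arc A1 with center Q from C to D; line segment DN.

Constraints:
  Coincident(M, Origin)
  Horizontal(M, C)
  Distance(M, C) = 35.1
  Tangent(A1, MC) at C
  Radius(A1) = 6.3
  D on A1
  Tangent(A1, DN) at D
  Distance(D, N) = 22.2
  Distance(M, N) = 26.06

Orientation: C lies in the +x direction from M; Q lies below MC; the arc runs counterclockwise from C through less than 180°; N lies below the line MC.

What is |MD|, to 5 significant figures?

30.200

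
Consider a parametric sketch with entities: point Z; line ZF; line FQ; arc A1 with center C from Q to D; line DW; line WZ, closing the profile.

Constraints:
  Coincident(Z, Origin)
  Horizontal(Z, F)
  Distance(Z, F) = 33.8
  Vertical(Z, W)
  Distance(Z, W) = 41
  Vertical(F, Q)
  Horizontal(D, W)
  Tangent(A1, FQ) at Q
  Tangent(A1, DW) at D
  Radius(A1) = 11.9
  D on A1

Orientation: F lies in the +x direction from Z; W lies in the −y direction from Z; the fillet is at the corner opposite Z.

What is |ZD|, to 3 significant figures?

46.5

The virtual corner opposite Z is at (33.8, -41.0). A1 meets FQ tangentially, so CQ is at right angles to FQ and the tangent condition forces CD to be normal to DW, with radius 11.9, so the center C sits 11.9 in from both sides at C = (21.9, -29.1). That places the tangent points at Q = (33.8, -29.1) on FQ and D = (21.9, -41.0) on DW. Then |ZD| = |D − Z| = 46.5.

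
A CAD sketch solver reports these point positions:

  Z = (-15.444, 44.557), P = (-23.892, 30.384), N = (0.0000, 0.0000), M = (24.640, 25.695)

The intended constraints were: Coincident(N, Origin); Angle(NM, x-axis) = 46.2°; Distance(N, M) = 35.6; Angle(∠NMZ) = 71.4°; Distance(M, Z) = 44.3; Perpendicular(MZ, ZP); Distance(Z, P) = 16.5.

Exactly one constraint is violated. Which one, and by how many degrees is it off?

Perpendicular(MZ, ZP) — off by 5.60°.

N = (0.00, 0.00) ✓; NM at 46.20° ✓; |NM| = 35.60 ✓; ∠NMZ = 71.40° ✓; |MZ| = 44.30 ✓; ∠(MZ, ZP) = 84.40° ✗; |ZP| = 16.50 ✓.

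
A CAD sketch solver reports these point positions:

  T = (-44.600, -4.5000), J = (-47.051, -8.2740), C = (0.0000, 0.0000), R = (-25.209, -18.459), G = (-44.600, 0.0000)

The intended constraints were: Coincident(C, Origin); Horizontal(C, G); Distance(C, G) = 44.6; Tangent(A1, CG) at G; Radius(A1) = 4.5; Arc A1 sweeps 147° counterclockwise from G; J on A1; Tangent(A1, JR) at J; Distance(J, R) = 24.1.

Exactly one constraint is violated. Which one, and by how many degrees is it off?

Tangent(A1, JR) at J — off by 8.00°.

C = (0.00, 0.00) ✓; C.y = 0.00, G.y = 0.00 ✓; |CG| = 44.60 ✓; ∠(TG, GC) = 90.00° ✓; |TG| = 4.500 ✓; bearing(T→J) − bearing(T→G) = 147.0° ✓; |TJ| = 4.500 ✓; ∠(TJ, JR) = 82.00° ✗; |JR| = 24.10 ✓.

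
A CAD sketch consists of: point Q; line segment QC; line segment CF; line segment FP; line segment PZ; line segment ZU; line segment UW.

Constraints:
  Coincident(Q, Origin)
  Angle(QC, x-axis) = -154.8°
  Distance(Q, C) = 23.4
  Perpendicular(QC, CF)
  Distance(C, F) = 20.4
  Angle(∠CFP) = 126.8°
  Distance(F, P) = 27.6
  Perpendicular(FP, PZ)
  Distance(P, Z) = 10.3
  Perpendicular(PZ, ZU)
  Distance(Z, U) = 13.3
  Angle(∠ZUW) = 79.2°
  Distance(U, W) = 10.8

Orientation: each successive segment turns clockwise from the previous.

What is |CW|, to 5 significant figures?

33.042

Q is at the origin; QC runs at -154.8° with length 23.4, so C = (-21.173, -9.9632). QC is perpendicular to CF, so CF runs at 115.20°; with |CF| = 20.4, F = (-29.859, 8.4952). ∠CFP = 126.8° gives FP at 62.000° from the x-axis; with |FP| = 27.6, P = (-16.901, 32.865). The perpendicularity gives PZ at right angles to FP, so PZ runs at -28.000°; with |PZ| = 10.3, Z = (-7.8071, 28.029). The perpendicularity gives ZU at right angles to PZ, so ZU runs at -118.00°; with |ZU| = 13.3, U = (-14.051, 16.286). ∠ZUW = 79.2° gives UW at 141.20° from the x-axis; with |UW| = 10.8, W = (-22.468, 23.053). Then |CW| = |W − C| = 33.042.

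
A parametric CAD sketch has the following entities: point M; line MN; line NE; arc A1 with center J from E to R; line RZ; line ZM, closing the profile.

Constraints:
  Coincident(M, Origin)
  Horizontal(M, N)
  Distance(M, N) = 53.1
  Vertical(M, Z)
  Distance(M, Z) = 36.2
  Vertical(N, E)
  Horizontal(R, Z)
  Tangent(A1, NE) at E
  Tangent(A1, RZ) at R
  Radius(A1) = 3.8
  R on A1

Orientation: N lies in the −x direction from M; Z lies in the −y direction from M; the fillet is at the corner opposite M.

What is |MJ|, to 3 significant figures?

59.0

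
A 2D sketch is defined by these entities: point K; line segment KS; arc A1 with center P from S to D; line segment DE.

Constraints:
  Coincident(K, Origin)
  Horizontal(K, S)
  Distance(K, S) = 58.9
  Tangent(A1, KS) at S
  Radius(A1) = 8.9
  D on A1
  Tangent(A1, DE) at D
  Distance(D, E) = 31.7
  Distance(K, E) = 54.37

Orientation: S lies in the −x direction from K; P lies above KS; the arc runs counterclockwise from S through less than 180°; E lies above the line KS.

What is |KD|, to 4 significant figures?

50.82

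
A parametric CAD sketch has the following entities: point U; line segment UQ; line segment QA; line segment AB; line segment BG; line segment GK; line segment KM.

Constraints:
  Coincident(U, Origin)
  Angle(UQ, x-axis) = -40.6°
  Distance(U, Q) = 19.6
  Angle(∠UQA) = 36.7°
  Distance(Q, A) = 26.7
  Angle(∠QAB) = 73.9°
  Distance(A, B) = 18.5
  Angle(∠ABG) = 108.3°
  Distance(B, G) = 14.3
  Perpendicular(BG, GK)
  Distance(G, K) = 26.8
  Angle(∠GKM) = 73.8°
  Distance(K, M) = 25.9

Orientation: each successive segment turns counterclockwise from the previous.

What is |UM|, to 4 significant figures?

20.95

U is at the origin; UQ runs at -40.6° with length 19.6, so Q = (14.88, -12.76). ∠UQA = 36.7° gives QA at 102.7° from the x-axis; with |QA| = 26.7, A = (9.012, 13.29). ∠QAB = 73.9° gives AB at -151.2° from the x-axis; with |AB| = 18.5, B = (-7.200, 4.379). ∠ABG = 108.3° gives BG at -79.50° from the x-axis; with |BG| = 14.3, G = (-4.594, -9.681). BG is perpendicular to GK, so GK runs at 10.50°; with |GK| = 26.8, K = (21.76, -4.797). ∠GKM = 73.8° gives KM at 116.7° from the x-axis; with |KM| = 25.9, M = (10.12, 18.34). Then |UM| = |M − U| = 20.95.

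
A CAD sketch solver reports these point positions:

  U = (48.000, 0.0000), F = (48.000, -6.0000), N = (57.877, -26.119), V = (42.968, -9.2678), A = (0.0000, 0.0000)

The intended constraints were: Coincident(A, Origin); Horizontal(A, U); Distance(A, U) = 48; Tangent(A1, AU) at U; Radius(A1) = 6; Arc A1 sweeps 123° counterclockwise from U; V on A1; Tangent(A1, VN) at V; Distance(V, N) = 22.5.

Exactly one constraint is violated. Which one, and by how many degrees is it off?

Tangent(A1, VN) at V — off by 8.50°.

A = (0.00, 0.00) ✓; A.y = 0.00, U.y = 0.00 ✓; |AU| = 48.00 ✓; ∠(FU, UA) = 90.00° ✓; |FU| = 6.000 ✓; bearing(F→V) − bearing(F→U) = 123.0° ✓; |FV| = 6.000 ✓; ∠(FV, VN) = 81.50° ✗; |VN| = 22.50 ✓.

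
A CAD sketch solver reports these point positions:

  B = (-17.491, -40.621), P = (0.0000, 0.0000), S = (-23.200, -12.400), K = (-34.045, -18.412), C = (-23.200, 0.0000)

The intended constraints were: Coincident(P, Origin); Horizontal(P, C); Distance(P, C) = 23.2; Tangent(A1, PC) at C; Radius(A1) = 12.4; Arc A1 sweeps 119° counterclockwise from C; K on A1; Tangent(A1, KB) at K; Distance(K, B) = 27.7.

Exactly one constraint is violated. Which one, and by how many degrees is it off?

Tangent(A1, KB) at K — off by 7.70°.

P = (0.00, 0.00) ✓; P.y = 0.00, C.y = 0.00 ✓; |PC| = 23.20 ✓; ∠(SC, CP) = 90.00° ✓; |SC| = 12.40 ✓; bearing(S→K) − bearing(S→C) = 119.0° ✓; |SK| = 12.40 ✓; ∠(SK, KB) = 82.30° ✗; |KB| = 27.70 ✓.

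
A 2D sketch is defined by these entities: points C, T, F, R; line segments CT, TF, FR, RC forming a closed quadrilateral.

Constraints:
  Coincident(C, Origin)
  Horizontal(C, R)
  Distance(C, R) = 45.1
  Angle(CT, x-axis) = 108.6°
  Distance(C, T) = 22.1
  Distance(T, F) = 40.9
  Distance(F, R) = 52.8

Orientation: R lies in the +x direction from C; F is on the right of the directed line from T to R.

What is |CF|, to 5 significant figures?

20.195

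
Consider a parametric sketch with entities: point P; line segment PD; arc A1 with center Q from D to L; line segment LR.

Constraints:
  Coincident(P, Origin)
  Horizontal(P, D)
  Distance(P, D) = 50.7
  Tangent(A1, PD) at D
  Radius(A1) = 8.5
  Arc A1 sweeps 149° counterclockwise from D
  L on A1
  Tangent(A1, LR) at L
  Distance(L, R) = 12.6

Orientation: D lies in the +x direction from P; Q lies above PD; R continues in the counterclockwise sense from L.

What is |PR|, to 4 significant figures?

49.57

P is at the origin; PD is horizontal with |PD| = 50.7 and D on the +x side, so D = (50.70, 0.000). The tangent condition forces QD to be normal to PD, so Q = D + (0, 8.5) = (50.70, 8.500). On A1, D sits at bearing -90° from Q; a 149° counterclockwise sweep puts L at bearing 59°, so L = Q + 8.5·(cos 59°, sin 59°) = (55.08, 15.79). Since A1 is tangent to LR there, QL ⟂ LR, so LR runs along (−sin 59°, cos 59°); with |LR| = 12.6, R = (44.28, 22.28). Then |PR| = |R − P| = 49.57.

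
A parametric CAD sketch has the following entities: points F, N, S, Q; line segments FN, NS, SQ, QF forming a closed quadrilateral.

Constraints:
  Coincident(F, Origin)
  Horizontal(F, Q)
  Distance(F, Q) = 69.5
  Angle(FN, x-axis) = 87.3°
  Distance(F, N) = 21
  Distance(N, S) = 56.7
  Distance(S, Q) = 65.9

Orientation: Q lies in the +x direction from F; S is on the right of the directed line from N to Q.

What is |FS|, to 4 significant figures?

36.85

F is at the origin; FQ is horizontal with |FQ| = 69.5 and Q in +x, so Q = (69.5, 0). FN runs at 87.3° with |FN| = 21.0, so N = (0.9892, 20.98). S is determined by |NS| = 56.7 and |SQ| = 65.9 together: it lies at the intersection of circle(N, 56.7) and circle(Q, 65.9). With |NQ| = 71.65, the foot of the radical line on NQ is 27.95 from N and the perpendicular offset is √(56.7² − 27.95²) = 49.33. Taking the right-of-NQ solution: S = (13.28, -34.38).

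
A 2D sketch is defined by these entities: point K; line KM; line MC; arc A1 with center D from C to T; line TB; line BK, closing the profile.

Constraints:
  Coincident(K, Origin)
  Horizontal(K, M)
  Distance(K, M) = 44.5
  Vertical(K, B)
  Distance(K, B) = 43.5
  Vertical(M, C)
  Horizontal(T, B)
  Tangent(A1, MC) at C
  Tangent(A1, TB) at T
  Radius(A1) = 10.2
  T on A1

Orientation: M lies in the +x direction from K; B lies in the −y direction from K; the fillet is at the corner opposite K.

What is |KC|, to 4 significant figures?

55.58

K is at the origin; K and M share the same y with |KM| = 44.5 and M on the +x side, so M = (44.50, 0.000). K and B share the same x with |KB| = 43.5 and B on the −y side, so B = (0.000, -43.50). The virtual corner opposite K is at (44.50, -43.50). Tangency of A1 to MC means the radius DC is perpendicular to MC and tangency of A1 to TB means the radius DT is perpendicular to TB, with radius 10.2, so the center D sits 10.2 in from both sides at D = (34.30, -33.30). That places the tangent points at C = (44.50, -33.30) on MC and T = (34.30, -43.50) on TB. Then |KC| = |C − K| = 55.58.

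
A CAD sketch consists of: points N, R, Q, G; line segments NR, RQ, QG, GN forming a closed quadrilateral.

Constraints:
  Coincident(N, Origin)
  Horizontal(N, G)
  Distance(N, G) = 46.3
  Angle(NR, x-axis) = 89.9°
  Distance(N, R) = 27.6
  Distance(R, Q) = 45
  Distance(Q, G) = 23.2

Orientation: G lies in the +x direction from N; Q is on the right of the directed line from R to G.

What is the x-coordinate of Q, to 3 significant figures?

25.2

Checks: |RQ| = 45.00 ✓; |QG| = 23.20 ✓.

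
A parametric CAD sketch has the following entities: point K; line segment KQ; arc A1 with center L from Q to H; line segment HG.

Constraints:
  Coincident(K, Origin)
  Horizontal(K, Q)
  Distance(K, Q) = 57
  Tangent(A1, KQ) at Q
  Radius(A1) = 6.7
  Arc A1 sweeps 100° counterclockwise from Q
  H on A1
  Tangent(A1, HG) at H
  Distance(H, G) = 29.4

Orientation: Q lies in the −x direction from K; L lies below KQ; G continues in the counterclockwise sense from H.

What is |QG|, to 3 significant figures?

36.8

On A1, Q sits at bearing 90° from L; a 100° counterclockwise sweep puts H at bearing 190°, so H = L + 6.7·(cos 190°, sin 190°) = (-63.6, -7.86). Since A1 is tangent to HG there, LH ⟂ HG, so HG runs along (−sin 190°, cos 190°); with |HG| = 29.4, G = (-58.5, -36.8). Then |QG| = |G − Q| = 36.8.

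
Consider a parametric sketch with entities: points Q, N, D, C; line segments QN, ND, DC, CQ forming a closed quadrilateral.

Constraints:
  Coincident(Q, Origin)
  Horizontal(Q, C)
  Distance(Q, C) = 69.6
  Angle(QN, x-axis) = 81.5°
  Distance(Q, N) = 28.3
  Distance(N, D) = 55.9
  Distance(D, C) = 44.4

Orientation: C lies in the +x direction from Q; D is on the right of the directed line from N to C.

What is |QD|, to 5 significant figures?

37.281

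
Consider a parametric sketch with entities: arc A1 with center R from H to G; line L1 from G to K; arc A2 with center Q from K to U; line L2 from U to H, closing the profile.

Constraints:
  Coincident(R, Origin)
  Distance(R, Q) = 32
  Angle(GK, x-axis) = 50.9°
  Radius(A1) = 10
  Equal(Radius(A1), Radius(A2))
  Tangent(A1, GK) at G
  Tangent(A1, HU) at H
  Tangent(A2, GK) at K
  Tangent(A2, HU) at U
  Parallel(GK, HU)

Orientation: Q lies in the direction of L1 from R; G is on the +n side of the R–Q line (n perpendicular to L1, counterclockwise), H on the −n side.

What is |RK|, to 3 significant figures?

33.5

The slot axis is L1's direction at 50.9°, so u = (cos 50.9°, sin 50.9°) = (0.631, 0.776) and n = (−sin 50.9°, cos 50.9°) = (-0.776, 0.631). R is at the origin and Q lies 32.0 along u from R, so Q = 32.0·u = (20.2, 24.8). Tangency of A1 to both parallel lines with radius 10.0 puts G and H at R ± 10.0·n: G = (-7.76, 6.31), H = (7.76, -6.31). Equal radii place K and U the same way about Q: K = Q + 10.0·n = (12.4, 31.1), U = Q − 10.0·n = (27.9, 18.5). Then |RK| = |K − R| = 33.5.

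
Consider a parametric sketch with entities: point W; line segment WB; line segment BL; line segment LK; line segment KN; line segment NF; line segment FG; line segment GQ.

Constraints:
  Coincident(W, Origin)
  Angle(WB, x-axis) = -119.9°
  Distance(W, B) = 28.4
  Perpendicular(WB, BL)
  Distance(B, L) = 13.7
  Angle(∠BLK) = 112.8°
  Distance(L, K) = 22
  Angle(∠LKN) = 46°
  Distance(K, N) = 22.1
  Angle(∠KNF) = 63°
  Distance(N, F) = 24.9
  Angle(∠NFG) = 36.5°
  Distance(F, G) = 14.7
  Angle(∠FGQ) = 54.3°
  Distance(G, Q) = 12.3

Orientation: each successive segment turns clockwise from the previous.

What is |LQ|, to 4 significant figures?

4.933

W is at the origin; WB runs at -119.9° with length 28.4, so B = (-14.16, -24.62). WB is perpendicular to BL, so BL runs at 150.1°; with |BL| = 13.7, L = (-26.03, -17.79). ∠BLK = 112.8° gives LK at 82.90° from the x-axis; with |LK| = 22.0, K = (-23.31, 4.041). ∠LKN = 46.0° gives KN at -51.10° from the x-axis; with |KN| = 22.1, N = (-9.436, -13.16). ∠KNF = 63.0° gives NF at -168.1° from the x-axis; with |NF| = 24.9, F = (-33.80, -18.29). ∠NFG = 36.5° gives FG at 48.40° from the x-axis; with |FG| = 14.7, G = (-24.04, -7.300). ∠FGQ = 54.3° gives GQ at -77.30° from the x-axis; with |GQ| = 12.3, Q = (-21.34, -19.30). Then |LQ| = |Q − L| = 4.933.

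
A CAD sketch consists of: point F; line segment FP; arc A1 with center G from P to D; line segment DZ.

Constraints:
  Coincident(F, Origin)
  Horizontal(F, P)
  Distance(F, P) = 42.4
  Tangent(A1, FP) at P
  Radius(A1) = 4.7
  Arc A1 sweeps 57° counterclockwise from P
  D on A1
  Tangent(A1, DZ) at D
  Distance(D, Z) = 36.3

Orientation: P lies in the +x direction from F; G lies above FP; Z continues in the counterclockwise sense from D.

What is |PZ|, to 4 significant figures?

40.30

F is at the origin; FP is horizontal with |FP| = 42.4 and P on the +x side, so P = (42.40, 0.000). Since A1 is tangent to FP there, GP ⟂ FP, so G = P + (0, 4.7) = (42.40, 4.700). On A1, P sits at bearing -90° from G; a 57° counterclockwise sweep puts D at bearing -33°, so D = G + 4.7·(cos -33°, sin -33°) = (46.34, 2.140). Tangency of A1 to DZ means the radius GD is perpendicular to DZ, so DZ runs along (−sin -33°, cos -33°); with |DZ| = 36.3, Z = (66.11, 32.58). Then |PZ| = |Z − P| = 40.30.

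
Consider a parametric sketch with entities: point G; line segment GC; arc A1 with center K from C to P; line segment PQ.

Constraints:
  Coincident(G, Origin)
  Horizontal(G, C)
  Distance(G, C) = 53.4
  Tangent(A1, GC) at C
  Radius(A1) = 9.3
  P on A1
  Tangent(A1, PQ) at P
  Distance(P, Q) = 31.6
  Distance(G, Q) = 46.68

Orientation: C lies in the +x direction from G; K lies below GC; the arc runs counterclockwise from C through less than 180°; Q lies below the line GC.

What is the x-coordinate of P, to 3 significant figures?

44.9

Checks: |KP| = 9.300 ✓; ∠(KP, PQ) = 90.00° ✓; |PQ| = 31.60 ✓; |GQ| = 46.68 ✓.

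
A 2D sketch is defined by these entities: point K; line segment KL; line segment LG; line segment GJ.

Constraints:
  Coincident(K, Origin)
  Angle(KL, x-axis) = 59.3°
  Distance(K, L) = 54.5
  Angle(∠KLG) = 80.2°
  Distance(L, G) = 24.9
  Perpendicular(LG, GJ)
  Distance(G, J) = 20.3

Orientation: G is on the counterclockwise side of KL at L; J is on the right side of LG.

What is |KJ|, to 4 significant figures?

75.64

K is at the origin; KL runs at 59.3° with length 54.5, so L = 54.5·(cos 59.3°, sin 59.3°) = (27.82, 46.86). ∠KLG = 80.2°, so LG runs at 59.3° + (180° − 80.2°) = 159.1° from the x-axis; with |LG| = 24.9, G = L + 24.9·(cos 159.1°, sin 159.1°) = (4.563, 55.74). LG is perpendicular to GJ; with |GJ| = 20.3 on the right of LG, J = G + 20.3·(0.3567, 0.9342) = (11.80, 74.71). Then |KJ| = |J − K| = 75.64.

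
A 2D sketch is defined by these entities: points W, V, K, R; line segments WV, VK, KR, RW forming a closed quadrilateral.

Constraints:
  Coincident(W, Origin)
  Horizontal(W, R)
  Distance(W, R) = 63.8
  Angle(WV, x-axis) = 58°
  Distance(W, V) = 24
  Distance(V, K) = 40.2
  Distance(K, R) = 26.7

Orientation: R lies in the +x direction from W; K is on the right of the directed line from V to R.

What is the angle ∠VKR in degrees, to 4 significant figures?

108.9°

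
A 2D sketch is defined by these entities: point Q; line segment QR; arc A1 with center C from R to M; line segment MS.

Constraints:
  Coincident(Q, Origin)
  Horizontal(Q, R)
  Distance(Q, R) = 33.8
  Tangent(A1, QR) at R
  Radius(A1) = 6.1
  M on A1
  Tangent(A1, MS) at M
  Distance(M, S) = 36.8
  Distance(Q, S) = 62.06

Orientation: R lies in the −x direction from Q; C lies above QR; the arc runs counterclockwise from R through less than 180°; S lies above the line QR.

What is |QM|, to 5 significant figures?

29.883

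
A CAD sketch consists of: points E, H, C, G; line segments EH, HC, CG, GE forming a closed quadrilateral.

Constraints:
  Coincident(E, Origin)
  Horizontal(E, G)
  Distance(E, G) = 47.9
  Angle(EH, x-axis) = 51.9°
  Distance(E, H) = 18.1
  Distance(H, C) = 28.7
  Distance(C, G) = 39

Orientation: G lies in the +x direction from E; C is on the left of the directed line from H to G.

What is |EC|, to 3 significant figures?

46.8

Checks: E = (0.00, 0.00) ✓; |HC| = 28.70 ✓; |CG| = 39.00 ✓.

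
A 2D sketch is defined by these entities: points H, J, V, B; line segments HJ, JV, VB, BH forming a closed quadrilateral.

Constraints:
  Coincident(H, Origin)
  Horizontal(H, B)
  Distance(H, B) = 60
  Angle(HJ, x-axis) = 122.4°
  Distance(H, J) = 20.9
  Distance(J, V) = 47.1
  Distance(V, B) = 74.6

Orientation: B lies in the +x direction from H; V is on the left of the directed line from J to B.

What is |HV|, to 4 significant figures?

59.46

H is at the origin; HB is horizontal with |HB| = 60.0 and B in +x, so B = (60.0, 0). HJ runs at 122.4° with |HJ| = 20.9, so J = (-11.20, 17.65). V is determined by |JV| = 47.1 and |VB| = 74.6 together: it lies at the intersection of circle(J, 47.1) and circle(B, 74.6). With |JB| = 73.35, the foot of the radical line on JB is 13.86 from J and the perpendicular offset is √(47.1² − 13.86²) = 45.01. Taking the left-of-JB solution: V = (13.09, 58.00).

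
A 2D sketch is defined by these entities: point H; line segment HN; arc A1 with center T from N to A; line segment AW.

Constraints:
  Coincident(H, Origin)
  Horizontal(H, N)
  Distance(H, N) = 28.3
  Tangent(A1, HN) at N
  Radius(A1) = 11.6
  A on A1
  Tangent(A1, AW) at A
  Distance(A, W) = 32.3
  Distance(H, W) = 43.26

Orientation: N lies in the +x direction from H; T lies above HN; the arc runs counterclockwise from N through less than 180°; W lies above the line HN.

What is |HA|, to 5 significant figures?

41.301

H is at the origin; H and N share the same y with |HN| = 28.3 and N on the +x side, so N = (28.300, 0.0000). Since A1 is tangent to HN there, TN ⟂ HN, so T = N + (0, 11.6) = (28.300, 11.600). Since TA ⟂ AW (tangency), |TW| = √(11.6² + 32.3²) = 34.320 regardless of where A sits on A1. So W lies on both circle(H, 43.26) and circle(T, 34.320); the above-HN intersection is W = (11.712, 41.645). A is the foot of the tangent from W: A = (35.962, 20.309).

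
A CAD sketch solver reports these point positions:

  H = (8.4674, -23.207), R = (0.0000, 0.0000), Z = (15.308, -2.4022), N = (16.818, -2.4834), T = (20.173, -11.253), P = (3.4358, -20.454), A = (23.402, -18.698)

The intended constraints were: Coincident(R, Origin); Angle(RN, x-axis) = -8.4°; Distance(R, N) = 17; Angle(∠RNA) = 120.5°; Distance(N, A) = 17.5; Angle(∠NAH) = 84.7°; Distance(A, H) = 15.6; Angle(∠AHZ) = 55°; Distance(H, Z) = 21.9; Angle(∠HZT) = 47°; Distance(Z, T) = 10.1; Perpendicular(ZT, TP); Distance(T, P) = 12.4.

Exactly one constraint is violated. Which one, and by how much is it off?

Distance(T, P) = 12.4 — off by 6.70.

R = (0.00, 0.00) ✓; RN at -8.400° ✓; |RN| = 17.00 ✓; ∠RNA = 120.5° ✓; |NA| = 17.50 ✓; ∠NAH = 84.70° ✓; |AH| = 15.60 ✓; ∠AHZ = 55.00° ✓; |HZ| = 21.90 ✓; ∠HZT = 47.00° ✓; |ZT| = 10.10 ✓; ∠(ZT, TP) = 90.00° ✓; |TP| = 19.10 ✗.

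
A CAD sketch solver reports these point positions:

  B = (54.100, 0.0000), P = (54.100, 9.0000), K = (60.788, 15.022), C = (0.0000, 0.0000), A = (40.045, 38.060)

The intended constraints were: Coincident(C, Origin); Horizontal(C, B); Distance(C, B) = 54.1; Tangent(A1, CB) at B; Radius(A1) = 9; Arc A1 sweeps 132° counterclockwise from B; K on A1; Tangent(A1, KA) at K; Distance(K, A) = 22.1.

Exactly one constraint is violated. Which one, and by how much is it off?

Distance(K, A) = 22.1 — off by 8.90.

C = (0.00, 0.00) ✓; C.y = 0.00, B.y = 0.00 ✓; |CB| = 54.10 ✓; ∠(PB, BC) = 90.00° ✓; |PB| = 9.000 ✓; bearing(P→K) − bearing(P→B) = 132.0° ✓; |PK| = 9.000 ✓; ∠(PK, KA) = 90.00° ✓; |KA| = 31.00 ✗.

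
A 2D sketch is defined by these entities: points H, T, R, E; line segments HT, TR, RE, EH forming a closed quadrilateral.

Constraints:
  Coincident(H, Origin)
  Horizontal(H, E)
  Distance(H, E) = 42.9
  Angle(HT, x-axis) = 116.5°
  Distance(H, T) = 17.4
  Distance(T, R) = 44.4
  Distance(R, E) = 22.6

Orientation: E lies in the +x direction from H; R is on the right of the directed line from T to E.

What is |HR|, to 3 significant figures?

28.9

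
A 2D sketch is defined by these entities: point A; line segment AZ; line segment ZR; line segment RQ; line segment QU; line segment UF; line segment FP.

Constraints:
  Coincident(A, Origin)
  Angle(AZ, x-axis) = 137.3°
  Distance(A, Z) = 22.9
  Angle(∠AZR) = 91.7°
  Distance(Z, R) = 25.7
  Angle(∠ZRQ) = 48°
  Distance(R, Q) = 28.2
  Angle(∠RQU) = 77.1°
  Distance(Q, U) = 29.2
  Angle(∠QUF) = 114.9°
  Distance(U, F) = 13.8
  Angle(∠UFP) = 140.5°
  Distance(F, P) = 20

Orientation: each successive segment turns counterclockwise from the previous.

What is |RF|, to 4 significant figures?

32.38

∠RQU = 77.1° gives QU at 100.5° from the x-axis; with |QU| = 29.2, U = (-11.96, 24.70). ∠QUF = 114.9° gives UF at 165.6° from the x-axis; with |UF| = 13.8, F = (-25.32, 28.13). Then |RF| = |F − R| = 32.38.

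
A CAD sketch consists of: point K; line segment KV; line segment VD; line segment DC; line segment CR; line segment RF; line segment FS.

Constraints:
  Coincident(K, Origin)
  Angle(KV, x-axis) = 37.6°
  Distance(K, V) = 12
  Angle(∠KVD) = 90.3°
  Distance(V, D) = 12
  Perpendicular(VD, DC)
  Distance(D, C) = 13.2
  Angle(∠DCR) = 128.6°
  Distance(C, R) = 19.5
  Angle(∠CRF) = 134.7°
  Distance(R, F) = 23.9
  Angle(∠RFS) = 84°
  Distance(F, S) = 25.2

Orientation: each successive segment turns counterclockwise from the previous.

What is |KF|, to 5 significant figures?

28.918

∠DCR = 128.6° gives CR at -91.300° from the x-axis; with |CR| = 19.5, R = (-8.7070, -10.627). ∠CRF = 134.7° gives RF at -46.000° from the x-axis; with |RF| = 23.9, F = (7.8953, -27.819). Then |KF| = |F − K| = 28.918.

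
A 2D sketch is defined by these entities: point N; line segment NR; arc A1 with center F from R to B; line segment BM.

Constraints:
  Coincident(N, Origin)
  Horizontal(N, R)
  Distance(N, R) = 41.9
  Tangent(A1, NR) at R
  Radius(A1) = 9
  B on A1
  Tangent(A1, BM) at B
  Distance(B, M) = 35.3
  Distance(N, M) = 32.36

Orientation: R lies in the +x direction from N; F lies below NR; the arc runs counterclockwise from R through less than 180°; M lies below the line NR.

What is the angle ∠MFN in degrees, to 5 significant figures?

47.324°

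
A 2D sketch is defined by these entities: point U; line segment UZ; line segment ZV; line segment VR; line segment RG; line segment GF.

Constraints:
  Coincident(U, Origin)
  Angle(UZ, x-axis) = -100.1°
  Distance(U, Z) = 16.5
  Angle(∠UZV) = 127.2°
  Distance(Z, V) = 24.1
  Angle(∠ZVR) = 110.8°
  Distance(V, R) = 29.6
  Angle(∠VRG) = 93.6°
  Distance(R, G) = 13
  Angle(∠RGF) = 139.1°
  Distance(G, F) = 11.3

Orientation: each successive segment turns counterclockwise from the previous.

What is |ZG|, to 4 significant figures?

40.13

U is at the origin; UZ runs at -100.1° with length 16.5, so Z = (-2.894, -16.24). ∠UZV = 127.2° gives ZV at -47.30° from the x-axis; with |ZV| = 24.1, V = (13.45, -33.96). ∠ZVR = 110.8° gives VR at 21.90° from the x-axis; with |VR| = 29.6, R = (40.91, -22.92). ∠VRG = 93.6° gives RG at 108.3° from the x-axis; with |RG| = 13.0, G = (36.83, -10.57). Then |ZG| = |G − Z| = 40.13.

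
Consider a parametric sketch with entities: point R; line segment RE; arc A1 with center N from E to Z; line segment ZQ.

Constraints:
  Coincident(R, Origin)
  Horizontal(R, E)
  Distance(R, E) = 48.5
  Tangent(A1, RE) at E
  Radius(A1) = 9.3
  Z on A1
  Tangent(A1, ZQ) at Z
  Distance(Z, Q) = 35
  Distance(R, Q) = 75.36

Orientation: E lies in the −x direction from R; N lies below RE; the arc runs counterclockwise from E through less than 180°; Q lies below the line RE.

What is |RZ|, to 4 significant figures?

58.31

R is at the origin; R and E share the same y with |RE| = 48.5 and E on the −x side, so E = (-48.50, 0.000). Tangency of A1 to RE means the radius NE is perpendicular to RE, so N = E + (0, -9.3) = (-48.50, -9.300). Since NZ ⟂ ZQ (tangency), |NQ| = √(9.3² + 35.0²) = 36.21 regardless of where Z sits on A1. So Q lies on both circle(R, 75.36) and circle(N, 36.21); the below-RE intersection is Q = (-61.94, -42.93). Z is the foot of the tangent from Q: Z = (-57.73, -8.183).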